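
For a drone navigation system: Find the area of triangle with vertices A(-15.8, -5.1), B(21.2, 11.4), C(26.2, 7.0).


Area = |x_A(y_B-y_C) + x_B(y_C-y_A) + x_C(y_A-y_B)|/2
= |(-69.52) + 256.52 + (-432.3)|/2
= 245.3/2 = 122.65

122.65


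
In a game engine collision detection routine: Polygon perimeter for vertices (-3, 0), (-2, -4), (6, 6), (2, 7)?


Sides: (-3, 0)->(-2, -4): sqrt(17) = 4.123106, (-2, -4)->(6, 6): sqrt(164) = 12.806248, (6, 6)->(2, 7): sqrt(17) = 4.123106, (2, 7)->(-3, 0): sqrt(74) = 8.602325
Sum = 29.654785
Perimeter = 29.6548

29.6548


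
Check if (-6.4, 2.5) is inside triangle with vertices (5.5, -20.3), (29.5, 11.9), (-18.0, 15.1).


Cross products: AB x AP = 930.38, BC x BP = 561.38, CA x CP = 114.54
All same sign? yes

Yes, inside


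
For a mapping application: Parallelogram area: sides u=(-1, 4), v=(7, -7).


|u x v| = |(-1)*(-7) - 4*7|
= |7 - 28| = 21

21


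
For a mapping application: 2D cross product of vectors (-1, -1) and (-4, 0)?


u x v = u_x*v_y - u_y*v_x = (-1)*0 - (-1)*(-4)
= 0 - 4 = -4

-4


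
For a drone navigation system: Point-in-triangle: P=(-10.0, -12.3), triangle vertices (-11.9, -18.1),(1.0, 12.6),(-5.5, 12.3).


Cross products: AB x AP = 16.49, BC x BP = 158.55, CA x CP = 20.64
All same sign? yes

Yes, inside


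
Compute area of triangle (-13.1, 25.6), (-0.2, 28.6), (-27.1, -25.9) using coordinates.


Area = |x_A(y_B-y_C) + x_B(y_C-y_A) + x_C(y_A-y_B)|/2
= |(-713.95) + 10.3 + 81.3|/2
= 622.35/2 = 311.175

311.175


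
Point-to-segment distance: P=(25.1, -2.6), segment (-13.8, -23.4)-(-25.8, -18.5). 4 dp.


Project P onto AB: t = 0 (clamped to [0,1])
Closest point on segment: (-13.8, -23.4)
Distance: 44.1118

44.1118


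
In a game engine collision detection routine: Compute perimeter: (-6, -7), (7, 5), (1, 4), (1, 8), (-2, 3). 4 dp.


Sides: (-6, -7)->(7, 5): sqrt(313) = 17.691806, (7, 5)->(1, 4): sqrt(37) = 6.082763, (1, 4)->(1, 8): sqrt(16) = 4, (1, 8)->(-2, 3): sqrt(34) = 5.830952, (-2, 3)->(-6, -7): sqrt(116) = 10.77033
Sum = 44.375851
Perimeter = 44.3759

44.3759


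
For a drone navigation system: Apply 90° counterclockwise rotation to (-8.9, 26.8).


90° CCW: (x,y) -> (-y, x)
(-8.9,26.8) -> (-26.8, -8.9)

(-26.8, -8.9)


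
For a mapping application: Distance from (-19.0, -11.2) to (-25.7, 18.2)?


dx=-6.7, dy=29.4
d^2 = (-6.7)^2 + 29.4^2 = 909.25
d = sqrt(909.25) = 30.1538

30.1538


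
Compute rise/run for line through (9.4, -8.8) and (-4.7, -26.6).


slope = (y2-y1)/(x2-x1) = ((-26.6)-(-8.8))/((-4.7)-9.4) = (-17.8)/(-14.1) = 1.2624

1.2624


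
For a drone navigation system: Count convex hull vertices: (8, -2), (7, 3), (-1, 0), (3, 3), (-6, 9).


Convex hull vertices (CCW): (-6, 9), (-1, 0), (8, -2), (7, 3)
Count = 4

4


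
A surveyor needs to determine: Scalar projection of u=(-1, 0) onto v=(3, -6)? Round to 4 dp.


u.v = -3, |v| = sqrt(45) = 6.7082
Scalar projection = u.v / |v| = -3 / sqrt(45) = -0.4472

-0.4472


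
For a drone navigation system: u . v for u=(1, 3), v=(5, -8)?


u . v = u_x*v_x + u_y*v_y = 1*5 + 3*(-8)
= 5 + (-24) = -19

-19


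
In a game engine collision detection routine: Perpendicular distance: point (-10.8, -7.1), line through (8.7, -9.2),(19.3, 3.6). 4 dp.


|cross product| = 271.86
|line direction| = sqrt(276.2) = 16.6193
Distance = 271.86/sqrt(276.2) = 16.3581

16.3581


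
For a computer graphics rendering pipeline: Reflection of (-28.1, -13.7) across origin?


Reflection over origin: (x,y) -> (-x,-y)
(-28.1, -13.7) -> (28.1, 13.7)

(28.1, 13.7)


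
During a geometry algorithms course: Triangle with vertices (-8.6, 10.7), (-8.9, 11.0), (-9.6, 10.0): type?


Side lengths squared: AB^2=0.18, BC^2=1.49, CA^2=1.49
Sorted: [0.18, 1.49, 1.49]
By sides: Isosceles, By angles: Acute

Isosceles, Acute


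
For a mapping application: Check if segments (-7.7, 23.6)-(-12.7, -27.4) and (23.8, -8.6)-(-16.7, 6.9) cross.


Cross products: d1=-815.85, d2=1327.15, d3=1767.5, d4=-375.5
d1*d2 < 0 and d3*d4 < 0? yes

Yes, they intersect


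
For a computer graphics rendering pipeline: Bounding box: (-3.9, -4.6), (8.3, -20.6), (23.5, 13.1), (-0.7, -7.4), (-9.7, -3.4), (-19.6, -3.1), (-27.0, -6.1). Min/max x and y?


x range: [-27, 23.5]
y range: [-20.6, 13.1]
Bounding box: (-27,-20.6) to (23.5,13.1)

(-27,-20.6) to (23.5,13.1)


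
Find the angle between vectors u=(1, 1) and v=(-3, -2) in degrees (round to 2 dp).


u.v = -5, |u| = sqrt(2) = 1.4142, |v| = sqrt(13) = 3.6056
cos(theta) = u.v/(|u||v|) = -5/sqrt(26) = -0.980581
theta = acos(-0.980581) = 168.69 degrees

168.69 degrees


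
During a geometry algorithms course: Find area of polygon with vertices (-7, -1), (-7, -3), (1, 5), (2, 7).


Shoelace sum: ((-7)*(-3) - (-7)*(-1)) + ((-7)*5 - 1*(-3)) + (1*7 - 2*5) + (2*(-1) - (-7)*7)
= 26
Area = |26|/2 = 13

13


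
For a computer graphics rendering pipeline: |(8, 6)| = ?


|u| = sqrt(8^2 + 6^2) = sqrt(100) = 10

10


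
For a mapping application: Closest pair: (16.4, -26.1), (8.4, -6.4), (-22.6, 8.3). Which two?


d(P0,P1) = 21.2624, d(P0,P2) = 52.0035, d(P1,P2) = 34.3087
Closest: P0 and P1

Closest pair: (16.4, -26.1) and (8.4, -6.4), distance = 21.2624


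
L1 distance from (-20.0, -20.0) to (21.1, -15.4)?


|(-20)-21.1| + |(-20)-(-15.4)| = 41.1 + 4.6 = 45.7

45.7


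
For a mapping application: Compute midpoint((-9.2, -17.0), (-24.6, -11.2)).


M = (((-9.2)+(-24.6))/2, ((-17)+(-11.2))/2)
= (-16.9, -14.1)

(-16.9, -14.1)


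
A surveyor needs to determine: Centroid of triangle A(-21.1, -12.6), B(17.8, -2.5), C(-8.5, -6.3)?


Centroid = ((x_A+x_B+x_C)/3, (y_A+y_B+y_C)/3)
= (((-21.1)+17.8+(-8.5))/3, ((-12.6)+(-2.5)+(-6.3))/3)
= (-3.9333, -7.1333)

(-3.9333, -7.1333)


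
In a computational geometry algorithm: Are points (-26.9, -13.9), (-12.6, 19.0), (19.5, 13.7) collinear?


Cross product: ((-12.6)-(-26.9))*(13.7-(-13.9)) - (19-(-13.9))*(19.5-(-26.9))
= -1131.88

No, not collinear


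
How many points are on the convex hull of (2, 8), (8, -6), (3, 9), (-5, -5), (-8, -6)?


Convex hull vertices (CCW): (-8, -6), (8, -6), (3, 9), (2, 8)
Count = 4

4


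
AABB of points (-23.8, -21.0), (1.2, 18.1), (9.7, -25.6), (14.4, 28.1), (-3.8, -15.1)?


x range: [-23.8, 14.4]
y range: [-25.6, 28.1]
Bounding box: (-23.8,-25.6) to (14.4,28.1)

(-23.8,-25.6) to (14.4,28.1)


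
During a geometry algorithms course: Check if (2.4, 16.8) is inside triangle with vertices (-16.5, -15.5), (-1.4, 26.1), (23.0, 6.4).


Cross products: AB x AP = -298.51, BC x BP = -152.06, CA x CP = -861.94
All same sign? yes

Yes, inside


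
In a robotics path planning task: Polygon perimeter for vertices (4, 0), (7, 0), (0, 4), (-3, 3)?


Sides: (4, 0)->(7, 0): sqrt(9) = 3, (7, 0)->(0, 4): sqrt(65) = 8.062258, (0, 4)->(-3, 3): sqrt(10) = 3.162278, (-3, 3)->(4, 0): sqrt(58) = 7.615773
Sum = 21.840309
Perimeter = 21.8403

21.8403


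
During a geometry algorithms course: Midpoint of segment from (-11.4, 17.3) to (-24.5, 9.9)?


M = (((-11.4)+(-24.5))/2, (17.3+9.9)/2)
= (-17.95, 13.6)

(-17.95, 13.6)


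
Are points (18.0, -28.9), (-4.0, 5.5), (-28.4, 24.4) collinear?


Cross product: ((-4)-18)*(24.4-(-28.9)) - (5.5-(-28.9))*((-28.4)-18)
= 423.56

No, not collinear


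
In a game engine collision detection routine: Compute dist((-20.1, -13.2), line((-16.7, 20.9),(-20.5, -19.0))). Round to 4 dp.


|cross product| = 6.08
|line direction| = sqrt(1606.45) = 40.0805
Distance = 6.08/sqrt(1606.45) = 0.1517

0.1517


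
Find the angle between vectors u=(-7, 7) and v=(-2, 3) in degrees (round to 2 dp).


u.v = 35, |u| = sqrt(98) = 9.8995, |v| = sqrt(13) = 3.6056
cos(theta) = u.v/(|u||v|) = 35/sqrt(1274) = 0.980581
theta = acos(0.980581) = 11.31 degrees

11.31 degrees


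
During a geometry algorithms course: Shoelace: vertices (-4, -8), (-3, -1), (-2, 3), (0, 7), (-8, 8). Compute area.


Shoelace sum: ((-4)*(-1) - (-3)*(-8)) + ((-3)*3 - (-2)*(-1)) + ((-2)*7 - 0*3) + (0*8 - (-8)*7) + ((-8)*(-8) - (-4)*8)
= 107
Area = |107|/2 = 53.5

53.5


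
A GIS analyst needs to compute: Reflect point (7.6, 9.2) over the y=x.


Reflection over y=x: (x,y) -> (y,x)
(7.6, 9.2) -> (9.2, 7.6)

(9.2, 7.6)


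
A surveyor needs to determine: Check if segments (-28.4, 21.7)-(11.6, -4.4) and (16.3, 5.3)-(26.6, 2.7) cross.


Cross products: d1=52.7, d2=-112.13, d3=510.67, d4=675.5
d1*d2 < 0 and d3*d4 < 0? no

No, they don't intersect


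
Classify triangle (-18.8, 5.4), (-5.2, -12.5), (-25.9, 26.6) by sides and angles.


Side lengths squared: AB^2=505.37, BC^2=1957.3, CA^2=499.85
Sorted: [499.85, 505.37, 1957.3]
By sides: Scalene, By angles: Obtuse

Scalene, Obtuse


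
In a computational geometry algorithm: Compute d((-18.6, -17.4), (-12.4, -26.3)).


dx=6.2, dy=-8.9
d^2 = 6.2^2 + (-8.9)^2 = 117.65
d = sqrt(117.65) = 10.8467

10.8467


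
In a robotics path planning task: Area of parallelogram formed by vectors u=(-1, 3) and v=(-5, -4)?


|u x v| = |(-1)*(-4) - 3*(-5)|
= |4 - (-15)| = 19

19


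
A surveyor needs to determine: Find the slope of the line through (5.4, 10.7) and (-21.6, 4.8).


slope = (y2-y1)/(x2-x1) = (4.8-10.7)/((-21.6)-5.4) = (-5.9)/(-27) = 0.2185

0.2185


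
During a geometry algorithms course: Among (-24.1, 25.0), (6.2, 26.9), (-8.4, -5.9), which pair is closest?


d(P0,P1) = 30.3595, d(P0,P2) = 34.6598, d(P1,P2) = 35.9026
Closest: P0 and P1

Closest pair: (-24.1, 25.0) and (6.2, 26.9), distance = 30.3595


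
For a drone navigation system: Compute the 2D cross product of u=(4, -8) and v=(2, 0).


u x v = u_x*v_y - u_y*v_x = 4*0 - (-8)*2
= 0 - (-16) = 16

16


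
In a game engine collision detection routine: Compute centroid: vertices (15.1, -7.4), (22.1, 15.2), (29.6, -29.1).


Centroid = ((x_A+x_B+x_C)/3, (y_A+y_B+y_C)/3)
= ((15.1+22.1+29.6)/3, ((-7.4)+15.2+(-29.1))/3)
= (22.2667, -7.1)

(22.2667, -7.1)


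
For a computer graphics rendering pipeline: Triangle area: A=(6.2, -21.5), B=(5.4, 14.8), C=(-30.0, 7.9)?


Area = |x_A(y_B-y_C) + x_B(y_C-y_A) + x_C(y_A-y_B)|/2
= |42.78 + 158.76 + 1089|/2
= 1290.54/2 = 645.27

645.27


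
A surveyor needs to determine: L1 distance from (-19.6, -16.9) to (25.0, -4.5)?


|(-19.6)-25| + |(-16.9)-(-4.5)| = 44.6 + 12.4 = 57

57


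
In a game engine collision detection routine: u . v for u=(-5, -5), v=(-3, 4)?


u . v = u_x*v_x + u_y*v_y = (-5)*(-3) + (-5)*4
= 15 + (-20) = -5

-5


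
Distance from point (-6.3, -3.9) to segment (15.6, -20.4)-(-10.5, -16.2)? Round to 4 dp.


Project P onto AB: t = 0.9171 (clamped to [0,1])
Closest point on segment: (-8.3354, -16.5483)
Distance: 12.8111

12.8111


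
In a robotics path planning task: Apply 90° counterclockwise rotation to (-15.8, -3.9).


90° CCW: (x,y) -> (-y, x)
(-15.8,-3.9) -> (3.9, -15.8)

(3.9, -15.8)


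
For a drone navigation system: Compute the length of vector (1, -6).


|u| = sqrt(1^2 + (-6)^2) = sqrt(37) = 6.0828

6.0828


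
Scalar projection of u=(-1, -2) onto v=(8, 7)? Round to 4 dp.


u.v = -22, |v| = sqrt(113) = 10.6301
Scalar projection = u.v / |v| = -22 / sqrt(113) = -2.0696

-2.0696


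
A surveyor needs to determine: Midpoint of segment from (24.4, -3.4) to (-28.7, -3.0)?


M = ((24.4+(-28.7))/2, ((-3.4)+(-3))/2)
= (-2.15, -3.2)

(-2.15, -3.2)


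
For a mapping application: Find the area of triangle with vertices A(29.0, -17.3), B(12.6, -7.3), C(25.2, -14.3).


Area = |x_A(y_B-y_C) + x_B(y_C-y_A) + x_C(y_A-y_B)|/2
= |203 + 37.8 + (-252)|/2
= 11.2/2 = 5.6

5.6


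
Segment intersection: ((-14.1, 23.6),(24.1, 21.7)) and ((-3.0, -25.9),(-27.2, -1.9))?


Cross products: d1=-931.5, d2=-1802.32, d3=-1869.81, d4=-998.99
d1*d2 < 0 and d3*d4 < 0? no

No, they don't intersect


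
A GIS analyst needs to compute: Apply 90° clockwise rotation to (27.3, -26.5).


90° CW: (x,y) -> (y, -x)
(27.3,-26.5) -> (-26.5, -27.3)

(-26.5, -27.3)


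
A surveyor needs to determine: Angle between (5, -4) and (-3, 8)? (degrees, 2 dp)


u.v = -47, |u| = sqrt(41) = 6.4031, |v| = sqrt(73) = 8.544
cos(theta) = u.v/(|u||v|) = -47/sqrt(2993) = -0.859102
theta = acos(-0.859102) = 149.22 degrees

149.22 degrees


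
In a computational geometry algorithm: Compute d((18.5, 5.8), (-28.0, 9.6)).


dx=-46.5, dy=3.8
d^2 = (-46.5)^2 + 3.8^2 = 2176.69
d = sqrt(2176.69) = 46.655

46.655


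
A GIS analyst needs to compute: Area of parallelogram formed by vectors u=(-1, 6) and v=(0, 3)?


|u x v| = |(-1)*3 - 6*0|
= |(-3) - 0| = 3

3


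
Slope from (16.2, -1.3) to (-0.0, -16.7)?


slope = (y2-y1)/(x2-x1) = ((-16.7)-(-1.3))/(0-16.2) = (-15.4)/(-16.2) = 0.9506

0.9506


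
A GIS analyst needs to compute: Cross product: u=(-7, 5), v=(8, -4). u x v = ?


u x v = u_x*v_y - u_y*v_x = (-7)*(-4) - 5*8
= 28 - 40 = -12

-12


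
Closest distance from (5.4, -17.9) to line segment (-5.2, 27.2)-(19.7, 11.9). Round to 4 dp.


Project P onto AB: t = 1 (clamped to [0,1])
Closest point on segment: (19.7, 11.9)
Distance: 33.0534

33.0534


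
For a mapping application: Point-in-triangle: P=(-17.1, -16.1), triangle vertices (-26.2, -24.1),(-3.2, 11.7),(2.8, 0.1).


Cross products: AB x AP = -141.78, BC x BP = -328.04, CA x CP = -11.78
All same sign? yes

Yes, inside


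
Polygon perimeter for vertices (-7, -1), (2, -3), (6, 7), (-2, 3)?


Sides: (-7, -1)->(2, -3): sqrt(85) = 9.219544, (2, -3)->(6, 7): sqrt(116) = 10.77033, (6, 7)->(-2, 3): sqrt(80) = 8.944272, (-2, 3)->(-7, -1): sqrt(41) = 6.403124
Sum = 35.33727
Perimeter = 35.3373

35.3373


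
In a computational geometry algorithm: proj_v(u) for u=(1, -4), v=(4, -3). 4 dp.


u.v = 16, |v| = sqrt(25) = 5
Scalar projection = u.v / |v| = 16 / sqrt(25) = 3.2

3.2


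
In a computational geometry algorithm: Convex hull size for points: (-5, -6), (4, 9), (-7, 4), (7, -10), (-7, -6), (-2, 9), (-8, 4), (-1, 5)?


Convex hull vertices (CCW): (-8, 4), (-7, -6), (7, -10), (4, 9), (-2, 9)
Count = 5

5


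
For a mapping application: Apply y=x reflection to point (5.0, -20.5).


Reflection over y=x: (x,y) -> (y,x)
(5, -20.5) -> (-20.5, 5)

(-20.5, 5)


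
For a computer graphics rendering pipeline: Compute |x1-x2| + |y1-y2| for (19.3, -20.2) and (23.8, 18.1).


|19.3-23.8| + |(-20.2)-18.1| = 4.5 + 38.3 = 42.8

42.8


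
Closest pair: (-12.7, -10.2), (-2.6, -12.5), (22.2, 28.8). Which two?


d(P0,P1) = 10.3586, d(P0,P2) = 52.3356, d(P1,P2) = 48.174
Closest: P0 and P1

Closest pair: (-12.7, -10.2) and (-2.6, -12.5), distance = 10.3586


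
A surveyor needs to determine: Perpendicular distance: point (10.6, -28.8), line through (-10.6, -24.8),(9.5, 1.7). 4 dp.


|cross product| = 642.2
|line direction| = sqrt(1106.26) = 33.2605
Distance = 642.2/sqrt(1106.26) = 19.3082

19.3082


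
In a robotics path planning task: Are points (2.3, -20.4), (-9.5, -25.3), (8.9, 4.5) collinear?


Cross product: ((-9.5)-2.3)*(4.5-(-20.4)) - ((-25.3)-(-20.4))*(8.9-2.3)
= -261.48

No, not collinear


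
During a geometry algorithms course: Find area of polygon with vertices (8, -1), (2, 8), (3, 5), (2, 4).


Shoelace sum: (8*8 - 2*(-1)) + (2*5 - 3*8) + (3*4 - 2*5) + (2*(-1) - 8*4)
= 20
Area = |20|/2 = 10

10


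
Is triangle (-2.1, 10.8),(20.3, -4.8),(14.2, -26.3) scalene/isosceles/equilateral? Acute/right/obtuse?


Side lengths squared: AB^2=745.12, BC^2=499.46, CA^2=1642.1
Sorted: [499.46, 745.12, 1642.1]
By sides: Scalene, By angles: Obtuse

Scalene, Obtuse


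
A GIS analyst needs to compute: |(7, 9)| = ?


|u| = sqrt(7^2 + 9^2) = sqrt(130) = 11.4018

11.4018


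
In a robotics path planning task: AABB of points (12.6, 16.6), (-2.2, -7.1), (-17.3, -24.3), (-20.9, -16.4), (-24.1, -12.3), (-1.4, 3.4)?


x range: [-24.1, 12.6]
y range: [-24.3, 16.6]
Bounding box: (-24.1,-24.3) to (12.6,16.6)

(-24.1,-24.3) to (12.6,16.6)


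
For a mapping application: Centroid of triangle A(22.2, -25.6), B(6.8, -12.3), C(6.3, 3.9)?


Centroid = ((x_A+x_B+x_C)/3, (y_A+y_B+y_C)/3)
= ((22.2+6.8+6.3)/3, ((-25.6)+(-12.3)+3.9)/3)
= (11.7667, -11.3333)

(11.7667, -11.3333)


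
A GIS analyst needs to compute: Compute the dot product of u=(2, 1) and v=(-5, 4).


u . v = u_x*v_x + u_y*v_y = 2*(-5) + 1*4
= (-10) + 4 = -6

-6


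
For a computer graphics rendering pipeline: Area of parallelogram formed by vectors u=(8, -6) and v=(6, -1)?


|u x v| = |8*(-1) - (-6)*6|
= |(-8) - (-36)| = 28

28


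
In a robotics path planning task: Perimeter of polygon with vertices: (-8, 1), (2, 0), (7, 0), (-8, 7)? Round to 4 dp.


Sides: (-8, 1)->(2, 0): sqrt(101) = 10.049876, (2, 0)->(7, 0): sqrt(25) = 5, (7, 0)->(-8, 7): sqrt(274) = 16.552945, (-8, 7)->(-8, 1): sqrt(36) = 6
Sum = 37.602821
Perimeter = 37.6028

37.6028


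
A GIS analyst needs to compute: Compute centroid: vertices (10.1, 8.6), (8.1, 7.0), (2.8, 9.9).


Centroid = ((x_A+x_B+x_C)/3, (y_A+y_B+y_C)/3)
= ((10.1+8.1+2.8)/3, (8.6+7+9.9)/3)
= (7, 8.5)

(7, 8.5)


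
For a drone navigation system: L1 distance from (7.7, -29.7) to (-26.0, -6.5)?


|7.7-(-26)| + |(-29.7)-(-6.5)| = 33.7 + 23.2 = 56.9

56.9


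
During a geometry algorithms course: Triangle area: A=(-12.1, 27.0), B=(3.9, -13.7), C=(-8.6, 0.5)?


Area = |x_A(y_B-y_C) + x_B(y_C-y_A) + x_C(y_A-y_B)|/2
= |171.82 + (-103.35) + (-350.02)|/2
= 281.55/2 = 140.775

140.775


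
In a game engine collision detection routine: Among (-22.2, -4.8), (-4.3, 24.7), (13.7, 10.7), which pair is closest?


d(P0,P1) = 34.5059, d(P0,P2) = 39.1032, d(P1,P2) = 22.8035
Closest: P1 and P2

Closest pair: (-4.3, 24.7) and (13.7, 10.7), distance = 22.8035


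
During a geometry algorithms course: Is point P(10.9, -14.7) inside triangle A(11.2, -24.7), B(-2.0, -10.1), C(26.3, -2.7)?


Cross products: AB x AP = -127.62, BC x BP = -225.64, CA x CP = -157.6
All same sign? yes

Yes, inside


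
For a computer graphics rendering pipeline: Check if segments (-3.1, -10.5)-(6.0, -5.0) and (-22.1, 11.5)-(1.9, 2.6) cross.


Cross products: d1=-358.9, d2=-145.91, d3=304.7, d4=91.71
d1*d2 < 0 and d3*d4 < 0? no

No, they don't intersect


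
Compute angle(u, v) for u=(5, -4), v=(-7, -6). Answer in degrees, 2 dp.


u.v = -11, |u| = sqrt(41) = 6.4031, |v| = sqrt(85) = 9.2195
cos(theta) = u.v/(|u||v|) = -11/sqrt(3485) = -0.186334
theta = acos(-0.186334) = 100.74 degrees

100.74 degrees


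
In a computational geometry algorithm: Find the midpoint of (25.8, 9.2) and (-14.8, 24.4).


M = ((25.8+(-14.8))/2, (9.2+24.4)/2)
= (5.5, 16.8)

(5.5, 16.8)


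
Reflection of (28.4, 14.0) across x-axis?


Reflection over x-axis: (x,y) -> (x,-y)
(28.4, 14) -> (28.4, -14)

(28.4, -14)


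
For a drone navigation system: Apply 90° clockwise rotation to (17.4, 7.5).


90° CW: (x,y) -> (y, -x)
(17.4,7.5) -> (7.5, -17.4)

(7.5, -17.4)


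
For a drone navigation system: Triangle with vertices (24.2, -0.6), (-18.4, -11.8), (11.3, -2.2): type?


Side lengths squared: AB^2=1940.2, BC^2=974.25, CA^2=168.97
Sorted: [168.97, 974.25, 1940.2]
By sides: Scalene, By angles: Obtuse

Scalene, Obtuse


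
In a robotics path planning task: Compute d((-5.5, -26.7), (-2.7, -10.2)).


dx=2.8, dy=16.5
d^2 = 2.8^2 + 16.5^2 = 280.09
d = sqrt(280.09) = 16.7359

16.7359


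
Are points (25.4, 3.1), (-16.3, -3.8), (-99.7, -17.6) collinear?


Cross product: ((-16.3)-25.4)*((-17.6)-3.1) - ((-3.8)-3.1)*((-99.7)-25.4)
= 0

Yes, collinear


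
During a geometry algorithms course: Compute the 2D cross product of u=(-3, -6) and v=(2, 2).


u x v = u_x*v_y - u_y*v_x = (-3)*2 - (-6)*2
= (-6) - (-12) = 6

6


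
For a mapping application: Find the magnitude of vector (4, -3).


|u| = sqrt(4^2 + (-3)^2) = sqrt(25) = 5

5


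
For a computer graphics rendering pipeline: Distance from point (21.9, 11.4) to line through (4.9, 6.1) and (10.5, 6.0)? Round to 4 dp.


|cross product| = 31.38
|line direction| = sqrt(31.37) = 5.6009
Distance = 31.38/sqrt(31.37) = 5.6027

5.6027


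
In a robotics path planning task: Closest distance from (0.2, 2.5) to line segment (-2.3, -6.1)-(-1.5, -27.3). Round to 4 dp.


Project P onto AB: t = 0 (clamped to [0,1])
Closest point on segment: (-2.3, -6.1)
Distance: 8.956

8.956


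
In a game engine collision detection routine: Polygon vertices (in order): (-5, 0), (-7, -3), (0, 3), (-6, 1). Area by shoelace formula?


Shoelace sum: ((-5)*(-3) - (-7)*0) + ((-7)*3 - 0*(-3)) + (0*1 - (-6)*3) + ((-6)*0 - (-5)*1)
= 17
Area = |17|/2 = 8.5

8.5


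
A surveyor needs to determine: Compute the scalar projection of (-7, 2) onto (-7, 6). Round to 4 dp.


u.v = 61, |v| = sqrt(85) = 9.2195
Scalar projection = u.v / |v| = 61 / sqrt(85) = 6.6164

6.6164


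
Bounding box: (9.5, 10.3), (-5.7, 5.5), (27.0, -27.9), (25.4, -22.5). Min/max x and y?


x range: [-5.7, 27]
y range: [-27.9, 10.3]
Bounding box: (-5.7,-27.9) to (27,10.3)

(-5.7,-27.9) to (27,10.3)


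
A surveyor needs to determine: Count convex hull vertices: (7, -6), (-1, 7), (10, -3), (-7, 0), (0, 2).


Convex hull vertices (CCW): (-7, 0), (7, -6), (10, -3), (-1, 7)
Count = 4

4


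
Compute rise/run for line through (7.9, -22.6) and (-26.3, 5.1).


slope = (y2-y1)/(x2-x1) = (5.1-(-22.6))/((-26.3)-7.9) = 27.7/(-34.2) = -0.8099

-0.8099


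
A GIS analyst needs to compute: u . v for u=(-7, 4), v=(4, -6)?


u . v = u_x*v_x + u_y*v_y = (-7)*4 + 4*(-6)
= (-28) + (-24) = -52

-52


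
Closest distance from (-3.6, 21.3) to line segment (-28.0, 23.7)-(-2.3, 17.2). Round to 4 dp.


Project P onto AB: t = 0.9145 (clamped to [0,1])
Closest point on segment: (-4.4965, 17.7555)
Distance: 3.6561

3.6561


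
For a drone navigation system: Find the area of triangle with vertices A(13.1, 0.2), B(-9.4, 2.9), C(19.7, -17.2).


Area = |x_A(y_B-y_C) + x_B(y_C-y_A) + x_C(y_A-y_B)|/2
= |263.31 + 163.56 + (-53.19)|/2
= 373.68/2 = 186.84

186.84


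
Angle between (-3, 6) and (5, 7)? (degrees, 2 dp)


u.v = 27, |u| = sqrt(45) = 6.7082, |v| = sqrt(74) = 8.6023
cos(theta) = u.v/(|u||v|) = 27/sqrt(3330) = 0.467888
theta = acos(0.467888) = 62.1 degrees

62.1 degrees


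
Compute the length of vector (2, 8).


|u| = sqrt(2^2 + 8^2) = sqrt(68) = 8.2462

8.2462


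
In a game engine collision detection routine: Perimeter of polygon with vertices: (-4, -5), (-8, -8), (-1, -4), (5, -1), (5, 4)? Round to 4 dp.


Sides: (-4, -5)->(-8, -8): sqrt(25) = 5, (-8, -8)->(-1, -4): sqrt(65) = 8.062258, (-1, -4)->(5, -1): sqrt(45) = 6.708204, (5, -1)->(5, 4): sqrt(25) = 5, (5, 4)->(-4, -5): sqrt(162) = 12.727922
Sum = 37.498384
Perimeter = 37.4984

37.4984


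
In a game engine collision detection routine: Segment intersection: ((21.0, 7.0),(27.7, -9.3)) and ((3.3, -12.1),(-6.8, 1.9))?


Cross products: d1=-440.71, d2=-369.88, d3=-416.48, d4=-487.31
d1*d2 < 0 and d3*d4 < 0? no

No, they don't intersect


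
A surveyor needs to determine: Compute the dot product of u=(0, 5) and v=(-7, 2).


u . v = u_x*v_x + u_y*v_y = 0*(-7) + 5*2
= 0 + 10 = 10

10


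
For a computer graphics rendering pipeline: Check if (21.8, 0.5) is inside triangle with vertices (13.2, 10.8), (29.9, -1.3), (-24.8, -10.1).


Cross products: AB x AP = -67.95, BC x BP = -169.74, CA x CP = -571.14
All same sign? yes

Yes, inside


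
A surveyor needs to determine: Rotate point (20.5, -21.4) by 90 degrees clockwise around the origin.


90° CW: (x,y) -> (y, -x)
(20.5,-21.4) -> (-21.4, -20.5)

(-21.4, -20.5)


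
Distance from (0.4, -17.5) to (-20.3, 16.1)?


dx=-20.7, dy=33.6
d^2 = (-20.7)^2 + 33.6^2 = 1557.45
d = sqrt(1557.45) = 39.4645

39.4645


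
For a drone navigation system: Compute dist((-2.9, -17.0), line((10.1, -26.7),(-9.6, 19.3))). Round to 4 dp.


|cross product| = 406.91
|line direction| = sqrt(2504.09) = 50.0409
Distance = 406.91/sqrt(2504.09) = 8.1316

8.1316


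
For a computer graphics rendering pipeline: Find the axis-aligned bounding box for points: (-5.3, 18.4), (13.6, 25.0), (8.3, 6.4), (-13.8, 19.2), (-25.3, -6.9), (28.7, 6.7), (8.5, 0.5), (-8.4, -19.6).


x range: [-25.3, 28.7]
y range: [-19.6, 25]
Bounding box: (-25.3,-19.6) to (28.7,25)

(-25.3,-19.6) to (28.7,25)


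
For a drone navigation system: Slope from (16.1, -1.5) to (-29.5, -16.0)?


slope = (y2-y1)/(x2-x1) = ((-16)-(-1.5))/((-29.5)-16.1) = (-14.5)/(-45.6) = 0.318

0.318


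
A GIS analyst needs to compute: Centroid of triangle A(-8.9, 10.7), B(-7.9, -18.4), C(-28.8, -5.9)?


Centroid = ((x_A+x_B+x_C)/3, (y_A+y_B+y_C)/3)
= (((-8.9)+(-7.9)+(-28.8))/3, (10.7+(-18.4)+(-5.9))/3)
= (-15.2, -4.5333)

(-15.2, -4.5333)


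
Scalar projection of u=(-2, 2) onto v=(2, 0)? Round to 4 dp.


u.v = -4, |v| = sqrt(4) = 2
Scalar projection = u.v / |v| = -4 / sqrt(4) = -2

-2


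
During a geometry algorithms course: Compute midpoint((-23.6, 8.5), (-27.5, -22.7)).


M = (((-23.6)+(-27.5))/2, (8.5+(-22.7))/2)
= (-25.55, -7.1)

(-25.55, -7.1)


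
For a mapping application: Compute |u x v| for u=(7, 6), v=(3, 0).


|u x v| = |7*0 - 6*3|
= |0 - 18| = 18

18


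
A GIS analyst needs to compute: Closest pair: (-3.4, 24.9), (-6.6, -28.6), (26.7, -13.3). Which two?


d(P0,P1) = 53.5956, d(P0,P2) = 48.6338, d(P1,P2) = 36.6467
Closest: P1 and P2

Closest pair: (-6.6, -28.6) and (26.7, -13.3), distance = 36.6467


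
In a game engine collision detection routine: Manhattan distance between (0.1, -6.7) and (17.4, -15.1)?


|0.1-17.4| + |(-6.7)-(-15.1)| = 17.3 + 8.4 = 25.7

25.7


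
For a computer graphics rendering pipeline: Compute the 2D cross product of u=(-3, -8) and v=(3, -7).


u x v = u_x*v_y - u_y*v_x = (-3)*(-7) - (-8)*3
= 21 - (-24) = 45

45


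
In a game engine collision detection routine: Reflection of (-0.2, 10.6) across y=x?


Reflection over y=x: (x,y) -> (y,x)
(-0.2, 10.6) -> (10.6, -0.2)

(10.6, -0.2)


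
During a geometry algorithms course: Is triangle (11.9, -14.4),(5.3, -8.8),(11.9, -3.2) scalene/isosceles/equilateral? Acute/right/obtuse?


Side lengths squared: AB^2=74.92, BC^2=74.92, CA^2=125.44
Sorted: [74.92, 74.92, 125.44]
By sides: Isosceles, By angles: Acute

Isosceles, Acute


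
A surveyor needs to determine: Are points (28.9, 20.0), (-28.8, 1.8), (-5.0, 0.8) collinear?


Cross product: ((-28.8)-28.9)*(0.8-20) - (1.8-20)*((-5)-28.9)
= 490.86

No, not collinear


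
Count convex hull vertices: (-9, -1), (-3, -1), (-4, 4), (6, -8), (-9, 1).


Convex hull vertices (CCW): (-9, -1), (6, -8), (-4, 4), (-9, 1)
Count = 4

4


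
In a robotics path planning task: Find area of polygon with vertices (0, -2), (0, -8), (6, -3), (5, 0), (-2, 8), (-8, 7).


Shoelace sum: (0*(-8) - 0*(-2)) + (0*(-3) - 6*(-8)) + (6*0 - 5*(-3)) + (5*8 - (-2)*0) + ((-2)*7 - (-8)*8) + ((-8)*(-2) - 0*7)
= 169
Area = |169|/2 = 84.5

84.5


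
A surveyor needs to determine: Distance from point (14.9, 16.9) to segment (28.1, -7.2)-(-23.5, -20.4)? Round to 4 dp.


Project P onto AB: t = 0.128 (clamped to [0,1])
Closest point on segment: (21.4972, -8.8891)
Distance: 26.6195

26.6195


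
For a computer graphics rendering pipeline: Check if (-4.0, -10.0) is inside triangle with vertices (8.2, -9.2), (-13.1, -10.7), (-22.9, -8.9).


Cross products: AB x AP = -1.26, BC x BP = -23.24, CA x CP = -28.54
All same sign? yes

Yes, inside


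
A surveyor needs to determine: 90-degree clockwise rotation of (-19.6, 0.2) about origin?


90° CW: (x,y) -> (y, -x)
(-19.6,0.2) -> (0.2, 19.6)

(0.2, 19.6)


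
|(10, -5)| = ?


|u| = sqrt(10^2 + (-5)^2) = sqrt(125) = 11.1803

11.1803


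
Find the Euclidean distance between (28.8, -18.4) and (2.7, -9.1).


dx=-26.1, dy=9.3
d^2 = (-26.1)^2 + 9.3^2 = 767.7
d = sqrt(767.7) = 27.7074

27.7074


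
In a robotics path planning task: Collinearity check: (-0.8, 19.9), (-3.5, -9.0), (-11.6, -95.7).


Cross product: ((-3.5)-(-0.8))*((-95.7)-19.9) - ((-9)-19.9)*((-11.6)-(-0.8))
= 0

Yes, collinear


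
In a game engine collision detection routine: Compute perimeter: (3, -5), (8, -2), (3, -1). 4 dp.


Sides: (3, -5)->(8, -2): sqrt(34) = 5.830952, (8, -2)->(3, -1): sqrt(26) = 5.09902, (3, -1)->(3, -5): sqrt(16) = 4
Sum = 14.929972
Perimeter = 14.93

14.93


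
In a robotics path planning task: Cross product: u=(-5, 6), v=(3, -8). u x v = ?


u x v = u_x*v_y - u_y*v_x = (-5)*(-8) - 6*3
= 40 - 18 = 22

22


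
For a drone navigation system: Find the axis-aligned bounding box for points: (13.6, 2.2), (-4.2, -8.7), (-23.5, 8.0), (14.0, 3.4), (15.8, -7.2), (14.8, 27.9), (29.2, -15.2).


x range: [-23.5, 29.2]
y range: [-15.2, 27.9]
Bounding box: (-23.5,-15.2) to (29.2,27.9)

(-23.5,-15.2) to (29.2,27.9)


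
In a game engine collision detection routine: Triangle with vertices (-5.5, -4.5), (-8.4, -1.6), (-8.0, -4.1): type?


Side lengths squared: AB^2=16.82, BC^2=6.41, CA^2=6.41
Sorted: [6.41, 6.41, 16.82]
By sides: Isosceles, By angles: Obtuse

Isosceles, Obtuse


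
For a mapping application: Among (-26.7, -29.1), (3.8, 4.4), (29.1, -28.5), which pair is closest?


d(P0,P1) = 45.3045, d(P0,P2) = 55.8032, d(P1,P2) = 41.503
Closest: P1 and P2

Closest pair: (3.8, 4.4) and (29.1, -28.5), distance = 41.503


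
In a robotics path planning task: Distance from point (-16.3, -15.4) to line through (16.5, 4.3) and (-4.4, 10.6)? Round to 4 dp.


|cross product| = 618.37
|line direction| = sqrt(476.5) = 21.8289
Distance = 618.37/sqrt(476.5) = 28.3281

28.3281


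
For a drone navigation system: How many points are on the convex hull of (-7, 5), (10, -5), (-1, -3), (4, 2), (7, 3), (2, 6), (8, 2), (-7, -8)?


Convex hull vertices (CCW): (-7, -8), (10, -5), (8, 2), (7, 3), (2, 6), (-7, 5)
Count = 6

6


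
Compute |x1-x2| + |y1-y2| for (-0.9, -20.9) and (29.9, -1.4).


|(-0.9)-29.9| + |(-20.9)-(-1.4)| = 30.8 + 19.5 = 50.3

50.3


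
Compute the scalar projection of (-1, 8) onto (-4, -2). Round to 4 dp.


u.v = -12, |v| = sqrt(20) = 4.4721
Scalar projection = u.v / |v| = -12 / sqrt(20) = -2.6833

-2.6833


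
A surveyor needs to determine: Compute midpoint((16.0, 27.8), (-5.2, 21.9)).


M = ((16+(-5.2))/2, (27.8+21.9)/2)
= (5.4, 24.85)

(5.4, 24.85)


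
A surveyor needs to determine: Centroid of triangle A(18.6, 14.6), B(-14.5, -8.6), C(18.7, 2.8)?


Centroid = ((x_A+x_B+x_C)/3, (y_A+y_B+y_C)/3)
= ((18.6+(-14.5)+18.7)/3, (14.6+(-8.6)+2.8)/3)
= (7.6, 2.9333)

(7.6, 2.9333)


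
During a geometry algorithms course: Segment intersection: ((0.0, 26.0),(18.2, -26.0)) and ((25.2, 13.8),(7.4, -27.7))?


Cross products: d1=-1262.96, d2=417.94, d3=1088.36, d4=-592.54
d1*d2 < 0 and d3*d4 < 0? yes

Yes, they intersect


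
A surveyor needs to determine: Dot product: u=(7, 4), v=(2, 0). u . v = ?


u . v = u_x*v_x + u_y*v_y = 7*2 + 4*0
= 14 + 0 = 14

14


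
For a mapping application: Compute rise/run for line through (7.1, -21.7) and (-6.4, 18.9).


slope = (y2-y1)/(x2-x1) = (18.9-(-21.7))/((-6.4)-7.1) = 40.6/(-13.5) = -3.0074

-3.0074


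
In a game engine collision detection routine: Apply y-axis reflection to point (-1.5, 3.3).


Reflection over y-axis: (x,y) -> (-x,y)
(-1.5, 3.3) -> (1.5, 3.3)

(1.5, 3.3)


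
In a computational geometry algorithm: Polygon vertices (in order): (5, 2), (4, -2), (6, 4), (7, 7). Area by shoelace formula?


Shoelace sum: (5*(-2) - 4*2) + (4*4 - 6*(-2)) + (6*7 - 7*4) + (7*2 - 5*7)
= 3
Area = |3|/2 = 1.5

1.5


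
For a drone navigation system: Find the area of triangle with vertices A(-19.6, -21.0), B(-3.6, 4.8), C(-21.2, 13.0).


Area = |x_A(y_B-y_C) + x_B(y_C-y_A) + x_C(y_A-y_B)|/2
= |160.72 + (-122.4) + 546.96|/2
= 585.28/2 = 292.64

292.64


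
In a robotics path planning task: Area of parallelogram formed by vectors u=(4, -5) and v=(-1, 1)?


|u x v| = |4*1 - (-5)*(-1)|
= |4 - 5| = 1

1


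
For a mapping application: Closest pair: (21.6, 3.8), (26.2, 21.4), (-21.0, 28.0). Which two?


d(P0,P1) = 18.1912, d(P0,P2) = 48.9939, d(P1,P2) = 47.6592
Closest: P0 and P1

Closest pair: (21.6, 3.8) and (26.2, 21.4), distance = 18.1912


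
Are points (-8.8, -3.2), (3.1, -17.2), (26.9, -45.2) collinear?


Cross product: (3.1-(-8.8))*((-45.2)-(-3.2)) - ((-17.2)-(-3.2))*(26.9-(-8.8))
= 0

Yes, collinear


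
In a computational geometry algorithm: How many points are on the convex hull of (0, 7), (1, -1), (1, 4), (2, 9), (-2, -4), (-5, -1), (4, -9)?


Convex hull vertices (CCW): (-5, -1), (-2, -4), (4, -9), (2, 9), (0, 7)
Count = 5

5


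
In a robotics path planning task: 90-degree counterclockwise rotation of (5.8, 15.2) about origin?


90° CCW: (x,y) -> (-y, x)
(5.8,15.2) -> (-15.2, 5.8)

(-15.2, 5.8)


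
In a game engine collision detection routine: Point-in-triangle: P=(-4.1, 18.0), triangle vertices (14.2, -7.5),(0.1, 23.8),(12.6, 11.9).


Cross products: AB x AP = 213.24, BC x BP = -122.48, CA x CP = -314.22
All same sign? no

No, outside


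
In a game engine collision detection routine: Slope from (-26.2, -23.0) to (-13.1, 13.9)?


slope = (y2-y1)/(x2-x1) = (13.9-(-23))/((-13.1)-(-26.2)) = 36.9/13.1 = 2.8168

2.8168


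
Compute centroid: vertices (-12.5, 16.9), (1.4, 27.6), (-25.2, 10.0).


Centroid = ((x_A+x_B+x_C)/3, (y_A+y_B+y_C)/3)
= (((-12.5)+1.4+(-25.2))/3, (16.9+27.6+10)/3)
= (-12.1, 18.1667)

(-12.1, 18.1667)


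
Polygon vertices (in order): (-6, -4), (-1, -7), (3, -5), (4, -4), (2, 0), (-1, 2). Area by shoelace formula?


Shoelace sum: ((-6)*(-7) - (-1)*(-4)) + ((-1)*(-5) - 3*(-7)) + (3*(-4) - 4*(-5)) + (4*0 - 2*(-4)) + (2*2 - (-1)*0) + ((-1)*(-4) - (-6)*2)
= 100
Area = |100|/2 = 50

50


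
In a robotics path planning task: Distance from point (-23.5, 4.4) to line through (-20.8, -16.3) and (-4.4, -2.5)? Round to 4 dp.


|cross product| = 376.74
|line direction| = sqrt(459.4) = 21.4336
Distance = 376.74/sqrt(459.4) = 17.5771

17.5771


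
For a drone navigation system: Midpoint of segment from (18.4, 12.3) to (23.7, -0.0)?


M = ((18.4+23.7)/2, (12.3+0)/2)
= (21.05, 6.15)

(21.05, 6.15)


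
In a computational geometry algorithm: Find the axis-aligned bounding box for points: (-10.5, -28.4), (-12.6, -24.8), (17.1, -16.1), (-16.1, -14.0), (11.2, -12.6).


x range: [-16.1, 17.1]
y range: [-28.4, -12.6]
Bounding box: (-16.1,-28.4) to (17.1,-12.6)

(-16.1,-28.4) to (17.1,-12.6)


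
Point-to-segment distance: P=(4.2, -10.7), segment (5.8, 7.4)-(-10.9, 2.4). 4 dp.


Project P onto AB: t = 0.3857 (clamped to [0,1])
Closest point on segment: (-0.6417, 5.4713)
Distance: 16.8806

16.8806


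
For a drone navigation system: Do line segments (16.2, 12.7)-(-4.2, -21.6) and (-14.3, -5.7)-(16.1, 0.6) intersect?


Cross products: d1=367.21, d2=-546.99, d3=-670.79, d4=243.41
d1*d2 < 0 and d3*d4 < 0? yes

Yes, they intersect


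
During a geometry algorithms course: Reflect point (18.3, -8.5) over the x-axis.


Reflection over x-axis: (x,y) -> (x,-y)
(18.3, -8.5) -> (18.3, 8.5)

(18.3, 8.5)


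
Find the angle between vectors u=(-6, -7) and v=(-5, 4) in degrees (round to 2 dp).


u.v = 2, |u| = sqrt(85) = 9.2195, |v| = sqrt(41) = 6.4031
cos(theta) = u.v/(|u||v|) = 2/sqrt(3485) = 0.033879
theta = acos(0.033879) = 88.06 degrees

88.06 degrees


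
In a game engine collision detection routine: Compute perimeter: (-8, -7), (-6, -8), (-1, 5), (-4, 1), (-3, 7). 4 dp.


Sides: (-8, -7)->(-6, -8): sqrt(5) = 2.236068, (-6, -8)->(-1, 5): sqrt(194) = 13.928388, (-1, 5)->(-4, 1): sqrt(25) = 5, (-4, 1)->(-3, 7): sqrt(37) = 6.082763, (-3, 7)->(-8, -7): sqrt(221) = 14.866069
Sum = 42.113288
Perimeter = 42.1133

42.1133


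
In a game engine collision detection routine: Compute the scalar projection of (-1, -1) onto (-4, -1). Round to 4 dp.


u.v = 5, |v| = sqrt(17) = 4.1231
Scalar projection = u.v / |v| = 5 / sqrt(17) = 1.2127

1.2127


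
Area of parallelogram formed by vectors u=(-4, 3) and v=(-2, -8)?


|u x v| = |(-4)*(-8) - 3*(-2)|
= |32 - (-6)| = 38

38


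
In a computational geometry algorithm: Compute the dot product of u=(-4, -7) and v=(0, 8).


u . v = u_x*v_x + u_y*v_y = (-4)*0 + (-7)*8
= 0 + (-56) = -56

-56


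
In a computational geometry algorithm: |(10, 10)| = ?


|u| = sqrt(10^2 + 10^2) = sqrt(200) = 14.1421

14.1421


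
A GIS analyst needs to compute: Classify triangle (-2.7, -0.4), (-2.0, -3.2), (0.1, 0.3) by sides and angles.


Side lengths squared: AB^2=8.33, BC^2=16.66, CA^2=8.33
Sorted: [8.33, 8.33, 16.66]
By sides: Isosceles, By angles: Right

Isosceles, Right


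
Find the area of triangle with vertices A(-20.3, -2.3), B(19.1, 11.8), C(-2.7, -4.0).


Area = |x_A(y_B-y_C) + x_B(y_C-y_A) + x_C(y_A-y_B)|/2
= |(-320.74) + (-32.47) + 38.07|/2
= 315.14/2 = 157.57

157.57


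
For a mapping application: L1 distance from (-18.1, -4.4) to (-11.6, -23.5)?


|(-18.1)-(-11.6)| + |(-4.4)-(-23.5)| = 6.5 + 19.1 = 25.6

25.6


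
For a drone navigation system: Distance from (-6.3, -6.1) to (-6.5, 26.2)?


dx=-0.2, dy=32.3
d^2 = (-0.2)^2 + 32.3^2 = 1043.33
d = sqrt(1043.33) = 32.3006

32.3006


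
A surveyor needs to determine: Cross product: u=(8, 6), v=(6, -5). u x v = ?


u x v = u_x*v_y - u_y*v_x = 8*(-5) - 6*6
= (-40) - 36 = -76

-76


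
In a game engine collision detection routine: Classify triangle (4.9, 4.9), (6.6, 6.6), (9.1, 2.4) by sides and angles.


Side lengths squared: AB^2=5.78, BC^2=23.89, CA^2=23.89
Sorted: [5.78, 23.89, 23.89]
By sides: Isosceles, By angles: Acute

Isosceles, Acute


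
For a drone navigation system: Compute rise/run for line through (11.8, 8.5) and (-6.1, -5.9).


slope = (y2-y1)/(x2-x1) = ((-5.9)-8.5)/((-6.1)-11.8) = (-14.4)/(-17.9) = 0.8045

0.8045


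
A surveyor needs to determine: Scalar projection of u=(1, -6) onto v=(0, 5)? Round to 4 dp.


u.v = -30, |v| = sqrt(25) = 5
Scalar projection = u.v / |v| = -30 / sqrt(25) = -6

-6


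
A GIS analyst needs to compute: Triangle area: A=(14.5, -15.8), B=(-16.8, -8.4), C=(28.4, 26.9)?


Area = |x_A(y_B-y_C) + x_B(y_C-y_A) + x_C(y_A-y_B)|/2
= |(-511.85) + (-717.36) + (-210.16)|/2
= 1439.37/2 = 719.685

719.685


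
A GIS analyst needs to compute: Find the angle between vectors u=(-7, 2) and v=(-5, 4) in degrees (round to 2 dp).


u.v = 43, |u| = sqrt(53) = 7.2801, |v| = sqrt(41) = 6.4031
cos(theta) = u.v/(|u||v|) = 43/sqrt(2173) = 0.922441
theta = acos(0.922441) = 22.71 degrees

22.71 degrees


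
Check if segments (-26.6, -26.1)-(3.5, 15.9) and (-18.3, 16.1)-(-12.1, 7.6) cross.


Cross products: d1=-332.19, d2=184.06, d3=921.62, d4=405.37
d1*d2 < 0 and d3*d4 < 0? no

No, they don't intersect


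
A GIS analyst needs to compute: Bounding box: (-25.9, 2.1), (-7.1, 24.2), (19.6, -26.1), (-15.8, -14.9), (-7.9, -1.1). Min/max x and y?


x range: [-25.9, 19.6]
y range: [-26.1, 24.2]
Bounding box: (-25.9,-26.1) to (19.6,24.2)

(-25.9,-26.1) to (19.6,24.2)


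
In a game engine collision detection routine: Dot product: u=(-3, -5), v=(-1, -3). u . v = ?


u . v = u_x*v_x + u_y*v_y = (-3)*(-1) + (-5)*(-3)
= 3 + 15 = 18

18


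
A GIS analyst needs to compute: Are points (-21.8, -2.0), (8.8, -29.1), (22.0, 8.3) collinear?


Cross product: (8.8-(-21.8))*(8.3-(-2)) - ((-29.1)-(-2))*(22-(-21.8))
= 1502.16

No, not collinear


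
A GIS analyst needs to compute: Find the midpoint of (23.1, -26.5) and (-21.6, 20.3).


M = ((23.1+(-21.6))/2, ((-26.5)+20.3)/2)
= (0.75, -3.1)

(0.75, -3.1)


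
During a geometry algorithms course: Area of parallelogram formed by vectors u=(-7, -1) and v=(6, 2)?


|u x v| = |(-7)*2 - (-1)*6|
= |(-14) - (-6)| = 8

8
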